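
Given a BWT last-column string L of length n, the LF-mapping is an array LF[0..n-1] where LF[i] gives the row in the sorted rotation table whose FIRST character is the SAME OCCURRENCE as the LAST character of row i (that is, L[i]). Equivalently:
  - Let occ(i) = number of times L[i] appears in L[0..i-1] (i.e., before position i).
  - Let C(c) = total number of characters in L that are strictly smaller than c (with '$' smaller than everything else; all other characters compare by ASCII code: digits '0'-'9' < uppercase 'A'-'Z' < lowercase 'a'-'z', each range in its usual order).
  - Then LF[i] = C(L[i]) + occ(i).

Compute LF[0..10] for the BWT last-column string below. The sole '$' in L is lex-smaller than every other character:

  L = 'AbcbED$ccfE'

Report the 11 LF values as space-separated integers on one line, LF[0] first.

Answer: 1 5 7 6 3 2 0 8 9 10 4

Derivation:
Char counts: '$':1, 'A':1, 'D':1, 'E':2, 'b':2, 'c':3, 'f':1
C (first-col start): C('$')=0, C('A')=1, C('D')=2, C('E')=3, C('b')=5, C('c')=7, C('f')=10
L[0]='A': occ=0, LF[0]=C('A')+0=1+0=1
L[1]='b': occ=0, LF[1]=C('b')+0=5+0=5
L[2]='c': occ=0, LF[2]=C('c')+0=7+0=7
L[3]='b': occ=1, LF[3]=C('b')+1=5+1=6
L[4]='E': occ=0, LF[4]=C('E')+0=3+0=3
L[5]='D': occ=0, LF[5]=C('D')+0=2+0=2
L[6]='$': occ=0, LF[6]=C('$')+0=0+0=0
L[7]='c': occ=1, LF[7]=C('c')+1=7+1=8
L[8]='c': occ=2, LF[8]=C('c')+2=7+2=9
L[9]='f': occ=0, LF[9]=C('f')+0=10+0=10
L[10]='E': occ=1, LF[10]=C('E')+1=3+1=4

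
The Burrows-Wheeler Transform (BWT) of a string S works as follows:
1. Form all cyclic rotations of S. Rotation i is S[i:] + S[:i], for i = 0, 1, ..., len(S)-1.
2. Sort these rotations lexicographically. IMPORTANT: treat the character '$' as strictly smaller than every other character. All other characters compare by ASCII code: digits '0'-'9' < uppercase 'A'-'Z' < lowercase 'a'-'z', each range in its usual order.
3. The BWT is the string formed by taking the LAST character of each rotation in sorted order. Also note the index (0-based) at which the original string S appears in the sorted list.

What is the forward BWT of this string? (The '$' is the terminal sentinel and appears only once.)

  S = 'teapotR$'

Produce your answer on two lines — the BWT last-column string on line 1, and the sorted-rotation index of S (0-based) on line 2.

All 8 rotations (rotation i = S[i:]+S[:i]):
  rot[0] = teapotR$
  rot[1] = eapotR$t
  rot[2] = apotR$te
  rot[3] = potR$tea
  rot[4] = otR$teap
  rot[5] = tR$teapo
  rot[6] = R$teapot
  rot[7] = $teapotR
Sorted (with $ < everything):
  sorted[0] = $teapotR  (last char: 'R')
  sorted[1] = R$teapot  (last char: 't')
  sorted[2] = apotR$te  (last char: 'e')
  sorted[3] = eapotR$t  (last char: 't')
  sorted[4] = otR$teap  (last char: 'p')
  sorted[5] = potR$tea  (last char: 'a')
  sorted[6] = tR$teapo  (last char: 'o')
  sorted[7] = teapotR$  (last char: '$')
Last column: Rtetpao$
Original string S is at sorted index 7

Answer: Rtetpao$
7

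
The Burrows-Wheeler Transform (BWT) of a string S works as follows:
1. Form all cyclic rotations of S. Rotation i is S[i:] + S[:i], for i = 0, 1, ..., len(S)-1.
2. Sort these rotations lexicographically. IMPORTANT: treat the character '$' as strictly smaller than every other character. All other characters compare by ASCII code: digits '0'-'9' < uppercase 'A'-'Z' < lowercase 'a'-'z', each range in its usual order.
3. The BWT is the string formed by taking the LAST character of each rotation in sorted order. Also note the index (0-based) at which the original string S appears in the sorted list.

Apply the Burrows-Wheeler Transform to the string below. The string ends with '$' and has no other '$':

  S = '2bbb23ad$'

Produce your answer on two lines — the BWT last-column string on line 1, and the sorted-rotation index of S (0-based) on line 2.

Answer: db$23bb2a
2

Derivation:
All 9 rotations (rotation i = S[i:]+S[:i]):
  rot[0] = 2bbb23ad$
  rot[1] = bbb23ad$2
  rot[2] = bb23ad$2b
  rot[3] = b23ad$2bb
  rot[4] = 23ad$2bbb
  rot[5] = 3ad$2bbb2
  rot[6] = ad$2bbb23
  rot[7] = d$2bbb23a
  rot[8] = $2bbb23ad
Sorted (with $ < everything):
  sorted[0] = $2bbb23ad  (last char: 'd')
  sorted[1] = 23ad$2bbb  (last char: 'b')
  sorted[2] = 2bbb23ad$  (last char: '$')
  sorted[3] = 3ad$2bbb2  (last char: '2')
  sorted[4] = ad$2bbb23  (last char: '3')
  sorted[5] = b23ad$2bb  (last char: 'b')
  sorted[6] = bb23ad$2b  (last char: 'b')
  sorted[7] = bbb23ad$2  (last char: '2')
  sorted[8] = d$2bbb23a  (last char: 'a')
Last column: db$23bb2a
Original string S is at sorted index 2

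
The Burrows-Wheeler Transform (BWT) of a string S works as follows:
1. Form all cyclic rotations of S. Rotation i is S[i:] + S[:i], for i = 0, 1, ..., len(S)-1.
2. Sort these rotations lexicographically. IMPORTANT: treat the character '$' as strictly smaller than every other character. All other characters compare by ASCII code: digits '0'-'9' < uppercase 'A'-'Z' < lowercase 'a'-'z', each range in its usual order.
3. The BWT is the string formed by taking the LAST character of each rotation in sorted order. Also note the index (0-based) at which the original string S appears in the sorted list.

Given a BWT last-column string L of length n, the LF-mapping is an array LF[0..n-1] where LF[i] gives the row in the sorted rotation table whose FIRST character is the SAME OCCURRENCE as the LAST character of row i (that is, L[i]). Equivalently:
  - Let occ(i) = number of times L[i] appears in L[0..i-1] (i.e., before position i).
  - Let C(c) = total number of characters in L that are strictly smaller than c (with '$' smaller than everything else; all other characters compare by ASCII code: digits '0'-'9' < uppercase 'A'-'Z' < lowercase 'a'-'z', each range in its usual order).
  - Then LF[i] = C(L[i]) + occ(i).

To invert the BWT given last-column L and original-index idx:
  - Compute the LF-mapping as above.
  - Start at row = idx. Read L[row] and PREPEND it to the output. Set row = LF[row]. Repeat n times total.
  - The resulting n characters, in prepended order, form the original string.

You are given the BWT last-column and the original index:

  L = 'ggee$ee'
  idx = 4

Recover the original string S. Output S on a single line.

LF mapping: 5 6 1 2 0 3 4
Walk LF starting at row 4, prepending L[row]:
  step 1: row=4, L[4]='$', prepend. Next row=LF[4]=0
  step 2: row=0, L[0]='g', prepend. Next row=LF[0]=5
  step 3: row=5, L[5]='e', prepend. Next row=LF[5]=3
  step 4: row=3, L[3]='e', prepend. Next row=LF[3]=2
  step 5: row=2, L[2]='e', prepend. Next row=LF[2]=1
  step 6: row=1, L[1]='g', prepend. Next row=LF[1]=6
  step 7: row=6, L[6]='e', prepend. Next row=LF[6]=4
Reversed output: egeeeg$

Answer: egeeeg$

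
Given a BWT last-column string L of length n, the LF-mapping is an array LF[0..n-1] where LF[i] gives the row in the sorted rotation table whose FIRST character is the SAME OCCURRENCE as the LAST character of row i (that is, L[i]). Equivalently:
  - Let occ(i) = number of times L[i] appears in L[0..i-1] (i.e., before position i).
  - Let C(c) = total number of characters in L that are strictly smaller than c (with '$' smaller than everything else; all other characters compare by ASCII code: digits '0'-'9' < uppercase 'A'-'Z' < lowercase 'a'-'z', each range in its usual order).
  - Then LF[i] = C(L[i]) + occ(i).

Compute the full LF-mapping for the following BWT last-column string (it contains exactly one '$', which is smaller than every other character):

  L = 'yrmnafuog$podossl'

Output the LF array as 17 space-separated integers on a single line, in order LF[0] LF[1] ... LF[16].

Answer: 16 12 6 7 1 3 15 8 4 0 11 9 2 10 13 14 5

Derivation:
Char counts: '$':1, 'a':1, 'd':1, 'f':1, 'g':1, 'l':1, 'm':1, 'n':1, 'o':3, 'p':1, 'r':1, 's':2, 'u':1, 'y':1
C (first-col start): C('$')=0, C('a')=1, C('d')=2, C('f')=3, C('g')=4, C('l')=5, C('m')=6, C('n')=7, C('o')=8, C('p')=11, C('r')=12, C('s')=13, C('u')=15, C('y')=16
L[0]='y': occ=0, LF[0]=C('y')+0=16+0=16
L[1]='r': occ=0, LF[1]=C('r')+0=12+0=12
L[2]='m': occ=0, LF[2]=C('m')+0=6+0=6
L[3]='n': occ=0, LF[3]=C('n')+0=7+0=7
L[4]='a': occ=0, LF[4]=C('a')+0=1+0=1
L[5]='f': occ=0, LF[5]=C('f')+0=3+0=3
L[6]='u': occ=0, LF[6]=C('u')+0=15+0=15
L[7]='o': occ=0, LF[7]=C('o')+0=8+0=8
L[8]='g': occ=0, LF[8]=C('g')+0=4+0=4
L[9]='$': occ=0, LF[9]=C('$')+0=0+0=0
L[10]='p': occ=0, LF[10]=C('p')+0=11+0=11
L[11]='o': occ=1, LF[11]=C('o')+1=8+1=9
L[12]='d': occ=0, LF[12]=C('d')+0=2+0=2
L[13]='o': occ=2, LF[13]=C('o')+2=8+2=10
L[14]='s': occ=0, LF[14]=C('s')+0=13+0=13
L[15]='s': occ=1, LF[15]=C('s')+1=13+1=14
L[16]='l': occ=0, LF[16]=C('l')+0=5+0=5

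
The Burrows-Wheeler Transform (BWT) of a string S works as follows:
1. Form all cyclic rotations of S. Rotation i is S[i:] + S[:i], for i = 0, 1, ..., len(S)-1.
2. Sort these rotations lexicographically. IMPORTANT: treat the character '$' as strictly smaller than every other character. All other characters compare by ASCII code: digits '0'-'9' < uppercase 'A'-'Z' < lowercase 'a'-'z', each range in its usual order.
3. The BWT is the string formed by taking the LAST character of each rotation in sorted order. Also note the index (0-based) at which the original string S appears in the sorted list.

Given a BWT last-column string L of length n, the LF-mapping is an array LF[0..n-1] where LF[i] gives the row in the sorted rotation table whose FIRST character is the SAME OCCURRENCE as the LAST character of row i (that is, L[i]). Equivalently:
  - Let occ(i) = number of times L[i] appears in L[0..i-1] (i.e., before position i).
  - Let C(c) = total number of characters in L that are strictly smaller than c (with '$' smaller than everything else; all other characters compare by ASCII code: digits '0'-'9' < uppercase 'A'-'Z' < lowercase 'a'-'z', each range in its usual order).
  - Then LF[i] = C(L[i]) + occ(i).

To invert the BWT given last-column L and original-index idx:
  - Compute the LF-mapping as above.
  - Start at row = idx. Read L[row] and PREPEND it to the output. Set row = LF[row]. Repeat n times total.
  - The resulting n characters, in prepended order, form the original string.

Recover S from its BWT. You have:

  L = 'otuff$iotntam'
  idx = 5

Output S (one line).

LF mapping: 7 9 12 2 3 0 4 8 10 6 11 1 5
Walk LF starting at row 5, prepending L[row]:
  step 1: row=5, L[5]='$', prepend. Next row=LF[5]=0
  step 2: row=0, L[0]='o', prepend. Next row=LF[0]=7
  step 3: row=7, L[7]='o', prepend. Next row=LF[7]=8
  step 4: row=8, L[8]='t', prepend. Next row=LF[8]=10
  step 5: row=10, L[10]='t', prepend. Next row=LF[10]=11
  step 6: row=11, L[11]='a', prepend. Next row=LF[11]=1
  step 7: row=1, L[1]='t', prepend. Next row=LF[1]=9
  step 8: row=9, L[9]='n', prepend. Next row=LF[9]=6
  step 9: row=6, L[6]='i', prepend. Next row=LF[6]=4
  step 10: row=4, L[4]='f', prepend. Next row=LF[4]=3
  step 11: row=3, L[3]='f', prepend. Next row=LF[3]=2
  step 12: row=2, L[2]='u', prepend. Next row=LF[2]=12
  step 13: row=12, L[12]='m', prepend. Next row=LF[12]=5
Reversed output: muffintattoo$

Answer: muffintattoo$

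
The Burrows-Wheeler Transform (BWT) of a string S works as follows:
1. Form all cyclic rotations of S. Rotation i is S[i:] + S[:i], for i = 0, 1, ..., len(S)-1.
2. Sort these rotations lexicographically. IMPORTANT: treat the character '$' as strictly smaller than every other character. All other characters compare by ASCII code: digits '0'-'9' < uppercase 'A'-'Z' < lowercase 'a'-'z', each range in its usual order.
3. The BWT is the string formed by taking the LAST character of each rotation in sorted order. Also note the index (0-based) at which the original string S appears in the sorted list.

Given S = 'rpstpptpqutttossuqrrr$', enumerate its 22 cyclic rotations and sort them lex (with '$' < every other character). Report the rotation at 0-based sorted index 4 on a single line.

All 22 rotations (rotation i = S[i:]+S[:i]):
  rot[0] = rpstpptpqutttossuqrrr$
  rot[1] = pstpptpqutttossuqrrr$r
  rot[2] = stpptpqutttossuqrrr$rp
  rot[3] = tpptpqutttossuqrrr$rps
  rot[4] = pptpqutttossuqrrr$rpst
  rot[5] = ptpqutttossuqrrr$rpstp
  rot[6] = tpqutttossuqrrr$rpstpp
  rot[7] = pqutttossuqrrr$rpstppt
  rot[8] = qutttossuqrrr$rpstpptp
  rot[9] = utttossuqrrr$rpstpptpq
  rot[10] = tttossuqrrr$rpstpptpqu
  rot[11] = ttossuqrrr$rpstpptpqut
  rot[12] = tossuqrrr$rpstpptpqutt
  rot[13] = ossuqrrr$rpstpptpquttt
  rot[14] = ssuqrrr$rpstpptpquttto
  rot[15] = suqrrr$rpstpptpqutttos
  rot[16] = uqrrr$rpstpptpqutttoss
  rot[17] = qrrr$rpstpptpqutttossu
  rot[18] = rrr$rpstpptpqutttossuq
  rot[19] = rr$rpstpptpqutttossuqr
  rot[20] = r$rpstpptpqutttossuqrr
  rot[21] = $rpstpptpqutttossuqrrr
Sorted (with $ < everything):
  sorted[0] = $rpstpptpqutttossuqrrr
  sorted[1] = ossuqrrr$rpstpptpquttt
  sorted[2] = pptpqutttossuqrrr$rpst
  sorted[3] = pqutttossuqrrr$rpstppt
  sorted[4] = pstpptpqutttossuqrrr$r
  sorted[5] = ptpqutttossuqrrr$rpstp
  sorted[6] = qrrr$rpstpptpqutttossu
  sorted[7] = qutttossuqrrr$rpstpptp
  sorted[8] = r$rpstpptpqutttossuqrr
  sorted[9] = rpstpptpqutttossuqrrr$
  sorted[10] = rr$rpstpptpqutttossuqr
  sorted[11] = rrr$rpstpptpqutttossuq
  sorted[12] = ssuqrrr$rpstpptpquttto
  sorted[13] = stpptpqutttossuqrrr$rp
  sorted[14] = suqrrr$rpstpptpqutttos
  sorted[15] = tossuqrrr$rpstpptpqutt
  sorted[16] = tpptpqutttossuqrrr$rps
  sorted[17] = tpqutttossuqrrr$rpstpp
  sorted[18] = ttossuqrrr$rpstpptpqut
  sorted[19] = tttossuqrrr$rpstpptpqu
  sorted[20] = uqrrr$rpstpptpqutttoss
  sorted[21] = utttossuqrrr$rpstpptpq
sorted[4] = pstpptpqutttossuqrrr$r

Answer: pstpptpqutttossuqrrr$r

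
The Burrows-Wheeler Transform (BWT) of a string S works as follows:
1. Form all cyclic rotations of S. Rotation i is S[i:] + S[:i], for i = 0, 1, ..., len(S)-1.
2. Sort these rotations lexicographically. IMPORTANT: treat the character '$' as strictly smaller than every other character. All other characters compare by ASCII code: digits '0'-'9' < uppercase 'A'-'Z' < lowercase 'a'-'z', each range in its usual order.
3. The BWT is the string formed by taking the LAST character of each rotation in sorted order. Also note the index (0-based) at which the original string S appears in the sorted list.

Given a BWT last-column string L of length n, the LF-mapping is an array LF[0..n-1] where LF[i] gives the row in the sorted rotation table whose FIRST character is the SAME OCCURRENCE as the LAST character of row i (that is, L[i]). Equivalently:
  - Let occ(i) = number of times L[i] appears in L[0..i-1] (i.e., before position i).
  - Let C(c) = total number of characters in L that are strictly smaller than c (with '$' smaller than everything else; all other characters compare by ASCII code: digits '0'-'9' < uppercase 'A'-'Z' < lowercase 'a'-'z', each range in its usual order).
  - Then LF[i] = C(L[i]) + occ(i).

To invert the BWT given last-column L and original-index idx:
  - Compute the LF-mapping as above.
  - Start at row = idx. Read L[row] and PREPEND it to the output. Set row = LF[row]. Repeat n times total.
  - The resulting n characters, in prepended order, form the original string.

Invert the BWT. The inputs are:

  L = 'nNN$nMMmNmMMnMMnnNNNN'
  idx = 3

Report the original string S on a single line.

Answer: MNnMNnNnmNNMMmNMMNnn$

Derivation:
LF mapping: 16 7 8 0 17 1 2 14 9 15 3 4 18 5 6 19 20 10 11 12 13
Walk LF starting at row 3, prepending L[row]:
  step 1: row=3, L[3]='$', prepend. Next row=LF[3]=0
  step 2: row=0, L[0]='n', prepend. Next row=LF[0]=16
  step 3: row=16, L[16]='n', prepend. Next row=LF[16]=20
  step 4: row=20, L[20]='N', prepend. Next row=LF[20]=13
  step 5: row=13, L[13]='M', prepend. Next row=LF[13]=5
  step 6: row=5, L[5]='M', prepend. Next row=LF[5]=1
  step 7: row=1, L[1]='N', prepend. Next row=LF[1]=7
  step 8: row=7, L[7]='m', prepend. Next row=LF[7]=14
  step 9: row=14, L[14]='M', prepend. Next row=LF[14]=6
  step 10: row=6, L[6]='M', prepend. Next row=LF[6]=2
  step 11: row=2, L[2]='N', prepend. Next row=LF[2]=8
  step 12: row=8, L[8]='N', prepend. Next row=LF[8]=9
  step 13: row=9, L[9]='m', prepend. Next row=LF[9]=15
  step 14: row=15, L[15]='n', prepend. Next row=LF[15]=19
  step 15: row=19, L[19]='N', prepend. Next row=LF[19]=12
  step 16: row=12, L[12]='n', prepend. Next row=LF[12]=18
  step 17: row=18, L[18]='N', prepend. Next row=LF[18]=11
  step 18: row=11, L[11]='M', prepend. Next row=LF[11]=4
  step 19: row=4, L[4]='n', prepend. Next row=LF[4]=17
  step 20: row=17, L[17]='N', prepend. Next row=LF[17]=10
  step 21: row=10, L[10]='M', prepend. Next row=LF[10]=3
Reversed output: MNnMNnNnmNNMMmNMMNnn$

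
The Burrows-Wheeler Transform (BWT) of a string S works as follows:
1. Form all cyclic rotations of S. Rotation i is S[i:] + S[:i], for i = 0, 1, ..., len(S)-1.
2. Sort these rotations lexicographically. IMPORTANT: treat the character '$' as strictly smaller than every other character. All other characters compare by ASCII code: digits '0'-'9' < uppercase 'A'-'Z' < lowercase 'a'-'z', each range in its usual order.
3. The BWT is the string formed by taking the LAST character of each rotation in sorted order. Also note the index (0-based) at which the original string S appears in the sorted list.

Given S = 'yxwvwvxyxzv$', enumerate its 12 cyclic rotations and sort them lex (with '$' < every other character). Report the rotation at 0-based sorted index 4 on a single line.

All 12 rotations (rotation i = S[i:]+S[:i]):
  rot[0] = yxwvwvxyxzv$
  rot[1] = xwvwvxyxzv$y
  rot[2] = wvwvxyxzv$yx
  rot[3] = vwvxyxzv$yxw
  rot[4] = wvxyxzv$yxwv
  rot[5] = vxyxzv$yxwvw
  rot[6] = xyxzv$yxwvwv
  rot[7] = yxzv$yxwvwvx
  rot[8] = xzv$yxwvwvxy
  rot[9] = zv$yxwvwvxyx
  rot[10] = v$yxwvwvxyxz
  rot[11] = $yxwvwvxyxzv
Sorted (with $ < everything):
  sorted[0] = $yxwvwvxyxzv
  sorted[1] = v$yxwvwvxyxz
  sorted[2] = vwvxyxzv$yxw
  sorted[3] = vxyxzv$yxwvw
  sorted[4] = wvwvxyxzv$yx
  sorted[5] = wvxyxzv$yxwv
  sorted[6] = xwvwvxyxzv$y
  sorted[7] = xyxzv$yxwvwv
  sorted[8] = xzv$yxwvwvxy
  sorted[9] = yxwvwvxyxzv$
  sorted[10] = yxzv$yxwvwvx
  sorted[11] = zv$yxwvwvxyx
sorted[4] = wvwvxyxzv$yx

Answer: wvwvxyxzv$yx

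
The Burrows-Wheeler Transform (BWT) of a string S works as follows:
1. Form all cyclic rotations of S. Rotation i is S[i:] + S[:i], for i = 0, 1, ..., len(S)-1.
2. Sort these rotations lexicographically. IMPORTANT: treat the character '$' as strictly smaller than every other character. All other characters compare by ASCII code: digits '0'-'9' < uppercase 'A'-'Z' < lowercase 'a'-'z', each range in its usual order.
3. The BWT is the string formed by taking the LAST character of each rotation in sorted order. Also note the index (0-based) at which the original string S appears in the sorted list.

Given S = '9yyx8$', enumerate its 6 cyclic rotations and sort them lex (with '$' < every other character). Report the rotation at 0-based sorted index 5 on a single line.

All 6 rotations (rotation i = S[i:]+S[:i]):
  rot[0] = 9yyx8$
  rot[1] = yyx8$9
  rot[2] = yx8$9y
  rot[3] = x8$9yy
  rot[4] = 8$9yyx
  rot[5] = $9yyx8
Sorted (with $ < everything):
  sorted[0] = $9yyx8
  sorted[1] = 8$9yyx
  sorted[2] = 9yyx8$
  sorted[3] = x8$9yy
  sorted[4] = yx8$9y
  sorted[5] = yyx8$9
sorted[5] = yyx8$9

Answer: yyx8$9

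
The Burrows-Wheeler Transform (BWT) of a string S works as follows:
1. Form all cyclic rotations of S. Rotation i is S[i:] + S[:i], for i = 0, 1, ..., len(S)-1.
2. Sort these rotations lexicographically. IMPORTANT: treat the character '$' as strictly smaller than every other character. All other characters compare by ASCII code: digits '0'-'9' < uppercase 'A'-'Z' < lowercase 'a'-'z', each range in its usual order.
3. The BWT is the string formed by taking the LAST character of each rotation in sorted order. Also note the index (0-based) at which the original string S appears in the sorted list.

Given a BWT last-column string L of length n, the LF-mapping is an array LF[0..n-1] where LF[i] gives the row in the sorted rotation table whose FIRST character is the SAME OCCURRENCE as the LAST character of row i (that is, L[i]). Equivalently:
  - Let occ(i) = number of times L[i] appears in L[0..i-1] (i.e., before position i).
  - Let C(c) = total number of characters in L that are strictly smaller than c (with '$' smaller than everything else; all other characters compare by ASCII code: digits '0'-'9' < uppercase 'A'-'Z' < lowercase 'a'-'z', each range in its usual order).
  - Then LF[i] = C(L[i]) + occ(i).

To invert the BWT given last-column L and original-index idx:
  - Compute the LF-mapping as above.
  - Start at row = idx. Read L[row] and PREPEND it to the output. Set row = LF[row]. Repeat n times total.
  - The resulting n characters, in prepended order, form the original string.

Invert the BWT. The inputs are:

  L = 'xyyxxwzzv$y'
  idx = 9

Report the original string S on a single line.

Answer: zyvyzywxxx$

Derivation:
LF mapping: 3 6 7 4 5 2 9 10 1 0 8
Walk LF starting at row 9, prepending L[row]:
  step 1: row=9, L[9]='$', prepend. Next row=LF[9]=0
  step 2: row=0, L[0]='x', prepend. Next row=LF[0]=3
  step 3: row=3, L[3]='x', prepend. Next row=LF[3]=4
  step 4: row=4, L[4]='x', prepend. Next row=LF[4]=5
  step 5: row=5, L[5]='w', prepend. Next row=LF[5]=2
  step 6: row=2, L[2]='y', prepend. Next row=LF[2]=7
  step 7: row=7, L[7]='z', prepend. Next row=LF[7]=10
  step 8: row=10, L[10]='y', prepend. Next row=LF[10]=8
  step 9: row=8, L[8]='v', prepend. Next row=LF[8]=1
  step 10: row=1, L[1]='y', prepend. Next row=LF[1]=6
  step 11: row=6, L[6]='z', prepend. Next row=LF[6]=9
Reversed output: zyvyzywxxx$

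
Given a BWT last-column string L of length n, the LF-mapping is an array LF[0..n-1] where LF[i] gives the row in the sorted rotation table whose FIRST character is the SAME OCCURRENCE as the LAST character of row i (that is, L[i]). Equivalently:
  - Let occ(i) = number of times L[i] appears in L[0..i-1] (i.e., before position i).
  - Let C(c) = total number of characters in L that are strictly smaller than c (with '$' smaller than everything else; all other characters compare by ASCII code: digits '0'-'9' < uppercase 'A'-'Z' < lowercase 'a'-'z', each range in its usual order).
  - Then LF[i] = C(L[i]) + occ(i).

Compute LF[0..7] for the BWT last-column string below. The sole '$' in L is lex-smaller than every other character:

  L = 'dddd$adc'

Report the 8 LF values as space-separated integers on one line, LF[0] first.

Char counts: '$':1, 'a':1, 'c':1, 'd':5
C (first-col start): C('$')=0, C('a')=1, C('c')=2, C('d')=3
L[0]='d': occ=0, LF[0]=C('d')+0=3+0=3
L[1]='d': occ=1, LF[1]=C('d')+1=3+1=4
L[2]='d': occ=2, LF[2]=C('d')+2=3+2=5
L[3]='d': occ=3, LF[3]=C('d')+3=3+3=6
L[4]='$': occ=0, LF[4]=C('$')+0=0+0=0
L[5]='a': occ=0, LF[5]=C('a')+0=1+0=1
L[6]='d': occ=4, LF[6]=C('d')+4=3+4=7
L[7]='c': occ=0, LF[7]=C('c')+0=2+0=2

Answer: 3 4 5 6 0 1 7 2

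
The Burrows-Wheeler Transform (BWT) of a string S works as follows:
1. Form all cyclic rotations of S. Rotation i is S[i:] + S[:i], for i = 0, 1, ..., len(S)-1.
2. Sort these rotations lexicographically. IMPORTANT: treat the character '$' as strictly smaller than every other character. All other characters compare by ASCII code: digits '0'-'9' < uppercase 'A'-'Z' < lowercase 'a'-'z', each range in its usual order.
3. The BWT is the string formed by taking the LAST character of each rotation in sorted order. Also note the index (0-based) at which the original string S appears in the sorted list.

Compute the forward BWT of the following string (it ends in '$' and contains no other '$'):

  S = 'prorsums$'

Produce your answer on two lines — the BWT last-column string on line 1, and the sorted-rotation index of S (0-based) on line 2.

All 9 rotations (rotation i = S[i:]+S[:i]):
  rot[0] = prorsums$
  rot[1] = rorsums$p
  rot[2] = orsums$pr
  rot[3] = rsums$pro
  rot[4] = sums$pror
  rot[5] = ums$prors
  rot[6] = ms$prorsu
  rot[7] = s$prorsum
  rot[8] = $prorsums
Sorted (with $ < everything):
  sorted[0] = $prorsums  (last char: 's')
  sorted[1] = ms$prorsu  (last char: 'u')
  sorted[2] = orsums$pr  (last char: 'r')
  sorted[3] = prorsums$  (last char: '$')
  sorted[4] = rorsums$p  (last char: 'p')
  sorted[5] = rsums$pro  (last char: 'o')
  sorted[6] = s$prorsum  (last char: 'm')
  sorted[7] = sums$pror  (last char: 'r')
  sorted[8] = ums$prors  (last char: 's')
Last column: sur$pomrs
Original string S is at sorted index 3

Answer: sur$pomrs
3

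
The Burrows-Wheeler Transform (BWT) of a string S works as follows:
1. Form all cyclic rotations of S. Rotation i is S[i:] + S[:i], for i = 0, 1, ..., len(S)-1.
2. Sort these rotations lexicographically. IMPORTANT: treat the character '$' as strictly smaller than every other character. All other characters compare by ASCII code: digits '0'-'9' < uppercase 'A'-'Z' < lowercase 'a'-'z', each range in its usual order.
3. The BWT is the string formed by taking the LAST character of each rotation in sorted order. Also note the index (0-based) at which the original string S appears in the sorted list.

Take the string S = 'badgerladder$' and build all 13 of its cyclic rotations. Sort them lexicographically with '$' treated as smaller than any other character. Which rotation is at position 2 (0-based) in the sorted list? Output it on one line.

Answer: adgerladder$b

Derivation:
All 13 rotations (rotation i = S[i:]+S[:i]):
  rot[0] = badgerladder$
  rot[1] = adgerladder$b
  rot[2] = dgerladder$ba
  rot[3] = gerladder$bad
  rot[4] = erladder$badg
  rot[5] = rladder$badge
  rot[6] = ladder$badger
  rot[7] = adder$badgerl
  rot[8] = dder$badgerla
  rot[9] = der$badgerlad
  rot[10] = er$badgerladd
  rot[11] = r$badgerladde
  rot[12] = $badgerladder
Sorted (with $ < everything):
  sorted[0] = $badgerladder
  sorted[1] = adder$badgerl
  sorted[2] = adgerladder$b
  sorted[3] = badgerladder$
  sorted[4] = dder$badgerla
  sorted[5] = der$badgerlad
  sorted[6] = dgerladder$ba
  sorted[7] = er$badgerladd
  sorted[8] = erladder$badg
  sorted[9] = gerladder$bad
  sorted[10] = ladder$badger
  sorted[11] = r$badgerladde
  sorted[12] = rladder$badge
sorted[2] = adgerladder$b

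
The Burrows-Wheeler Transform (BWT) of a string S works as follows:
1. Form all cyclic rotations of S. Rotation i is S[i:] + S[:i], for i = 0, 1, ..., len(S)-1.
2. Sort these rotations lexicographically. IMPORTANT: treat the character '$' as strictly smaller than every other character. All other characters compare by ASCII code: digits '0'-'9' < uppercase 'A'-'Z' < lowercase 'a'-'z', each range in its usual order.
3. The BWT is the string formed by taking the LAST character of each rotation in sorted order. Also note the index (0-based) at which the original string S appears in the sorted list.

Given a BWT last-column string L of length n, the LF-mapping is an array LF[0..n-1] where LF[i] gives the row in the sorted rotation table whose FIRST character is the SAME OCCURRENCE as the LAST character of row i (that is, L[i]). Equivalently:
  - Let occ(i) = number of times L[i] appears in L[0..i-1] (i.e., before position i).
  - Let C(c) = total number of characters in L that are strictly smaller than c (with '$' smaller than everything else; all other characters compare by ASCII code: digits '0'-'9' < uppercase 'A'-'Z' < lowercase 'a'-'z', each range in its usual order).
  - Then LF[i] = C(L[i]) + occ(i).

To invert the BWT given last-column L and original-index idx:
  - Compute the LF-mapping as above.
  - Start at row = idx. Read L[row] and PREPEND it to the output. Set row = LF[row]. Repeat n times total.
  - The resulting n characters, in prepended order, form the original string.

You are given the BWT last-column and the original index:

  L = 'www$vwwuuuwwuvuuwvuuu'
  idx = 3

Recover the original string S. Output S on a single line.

Answer: uuwwuwuuwvuvwuwuuwvw$

Derivation:
LF mapping: 13 14 15 0 10 16 17 1 2 3 18 19 4 11 5 6 20 12 7 8 9
Walk LF starting at row 3, prepending L[row]:
  step 1: row=3, L[3]='$', prepend. Next row=LF[3]=0
  step 2: row=0, L[0]='w', prepend. Next row=LF[0]=13
  step 3: row=13, L[13]='v', prepend. Next row=LF[13]=11
  step 4: row=11, L[11]='w', prepend. Next row=LF[11]=19
  step 5: row=19, L[19]='u', prepend. Next row=LF[19]=8
  step 6: row=8, L[8]='u', prepend. Next row=LF[8]=2
  step 7: row=2, L[2]='w', prepend. Next row=LF[2]=15
  step 8: row=15, L[15]='u', prepend. Next row=LF[15]=6
  step 9: row=6, L[6]='w', prepend. Next row=LF[6]=17
  step 10: row=17, L[17]='v', prepend. Next row=LF[17]=12
  step 11: row=12, L[12]='u', prepend. Next row=LF[12]=4
  step 12: row=4, L[4]='v', prepend. Next row=LF[4]=10
  step 13: row=10, L[10]='w', prepend. Next row=LF[10]=18
  step 14: row=18, L[18]='u', prepend. Next row=LF[18]=7
  step 15: row=7, L[7]='u', prepend. Next row=LF[7]=1
  step 16: row=1, L[1]='w', prepend. Next row=LF[1]=14
  step 17: row=14, L[14]='u', prepend. Next row=LF[14]=5
  step 18: row=5, L[5]='w', prepend. Next row=LF[5]=16
  step 19: row=16, L[16]='w', prepend. Next row=LF[16]=20
  step 20: row=20, L[20]='u', prepend. Next row=LF[20]=9
  step 21: row=9, L[9]='u', prepend. Next row=LF[9]=3
Reversed output: uuwwuwuuwvuvwuwuuwvw$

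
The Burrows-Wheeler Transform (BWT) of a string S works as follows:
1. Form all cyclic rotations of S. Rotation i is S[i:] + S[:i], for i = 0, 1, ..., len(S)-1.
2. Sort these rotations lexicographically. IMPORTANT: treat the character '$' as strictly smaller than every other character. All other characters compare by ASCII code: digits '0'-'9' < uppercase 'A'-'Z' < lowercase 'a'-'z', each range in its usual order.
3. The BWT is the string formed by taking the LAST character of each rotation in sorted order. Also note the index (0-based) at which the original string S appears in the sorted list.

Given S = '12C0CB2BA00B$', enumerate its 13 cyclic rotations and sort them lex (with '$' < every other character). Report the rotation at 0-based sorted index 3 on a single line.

Answer: 0CB2BA00B$12C

Derivation:
All 13 rotations (rotation i = S[i:]+S[:i]):
  rot[0] = 12C0CB2BA00B$
  rot[1] = 2C0CB2BA00B$1
  rot[2] = C0CB2BA00B$12
  rot[3] = 0CB2BA00B$12C
  rot[4] = CB2BA00B$12C0
  rot[5] = B2BA00B$12C0C
  rot[6] = 2BA00B$12C0CB
  rot[7] = BA00B$12C0CB2
  rot[8] = A00B$12C0CB2B
  rot[9] = 00B$12C0CB2BA
  rot[10] = 0B$12C0CB2BA0
  rot[11] = B$12C0CB2BA00
  rot[12] = $12C0CB2BA00B
Sorted (with $ < everything):
  sorted[0] = $12C0CB2BA00B
  sorted[1] = 00B$12C0CB2BA
  sorted[2] = 0B$12C0CB2BA0
  sorted[3] = 0CB2BA00B$12C
  sorted[4] = 12C0CB2BA00B$
  sorted[5] = 2BA00B$12C0CB
  sorted[6] = 2C0CB2BA00B$1
  sorted[7] = A00B$12C0CB2B
  sorted[8] = B$12C0CB2BA00
  sorted[9] = B2BA00B$12C0C
  sorted[10] = BA00B$12C0CB2
  sorted[11] = C0CB2BA00B$12
  sorted[12] = CB2BA00B$12C0
sorted[3] = 0CB2BA00B$12C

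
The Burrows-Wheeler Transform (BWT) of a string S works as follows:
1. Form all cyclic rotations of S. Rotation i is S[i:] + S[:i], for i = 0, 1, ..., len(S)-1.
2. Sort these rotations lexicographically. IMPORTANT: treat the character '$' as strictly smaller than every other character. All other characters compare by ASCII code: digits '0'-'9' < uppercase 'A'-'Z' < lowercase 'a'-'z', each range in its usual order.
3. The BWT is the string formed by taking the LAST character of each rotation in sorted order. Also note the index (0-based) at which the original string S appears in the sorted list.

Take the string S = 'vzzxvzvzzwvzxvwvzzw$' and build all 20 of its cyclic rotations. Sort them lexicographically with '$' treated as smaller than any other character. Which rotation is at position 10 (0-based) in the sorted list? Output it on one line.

All 20 rotations (rotation i = S[i:]+S[:i]):
  rot[0] = vzzxvzvzzwvzxvwvzzw$
  rot[1] = zzxvzvzzwvzxvwvzzw$v
  rot[2] = zxvzvzzwvzxvwvzzw$vz
  rot[3] = xvzvzzwvzxvwvzzw$vzz
  rot[4] = vzvzzwvzxvwvzzw$vzzx
  rot[5] = zvzzwvzxvwvzzw$vzzxv
  rot[6] = vzzwvzxvwvzzw$vzzxvz
  rot[7] = zzwvzxvwvzzw$vzzxvzv
  rot[8] = zwvzxvwvzzw$vzzxvzvz
  rot[9] = wvzxvwvzzw$vzzxvzvzz
  rot[10] = vzxvwvzzw$vzzxvzvzzw
  rot[11] = zxvwvzzw$vzzxvzvzzwv
  rot[12] = xvwvzzw$vzzxvzvzzwvz
  rot[13] = vwvzzw$vzzxvzvzzwvzx
  rot[14] = wvzzw$vzzxvzvzzwvzxv
  rot[15] = vzzw$vzzxvzvzzwvzxvw
  rot[16] = zzw$vzzxvzvzzwvzxvwv
  rot[17] = zw$vzzxvzvzzwvzxvwvz
  rot[18] = w$vzzxvzvzzwvzxvwvzz
  rot[19] = $vzzxvzvzzwvzxvwvzzw
Sorted (with $ < everything):
  sorted[0] = $vzzxvzvzzwvzxvwvzzw
  sorted[1] = vwvzzw$vzzxvzvzzwvzx
  sorted[2] = vzvzzwvzxvwvzzw$vzzx
  sorted[3] = vzxvwvzzw$vzzxvzvzzw
  sorted[4] = vzzw$vzzxvzvzzwvzxvw
  sorted[5] = vzzwvzxvwvzzw$vzzxvz
  sorted[6] = vzzxvzvzzwvzxvwvzzw$
  sorted[7] = w$vzzxvzvzzwvzxvwvzz
  sorted[8] = wvzxvwvzzw$vzzxvzvzz
  sorted[9] = wvzzw$vzzxvzvzzwvzxv
  sorted[10] = xvwvzzw$vzzxvzvzzwvz
  sorted[11] = xvzvzzwvzxvwvzzw$vzz
  sorted[12] = zvzzwvzxvwvzzw$vzzxv
  sorted[13] = zw$vzzxvzvzzwvzxvwvz
  sorted[14] = zwvzxvwvzzw$vzzxvzvz
  sorted[15] = zxvwvzzw$vzzxvzvzzwv
  sorted[16] = zxvzvzzwvzxvwvzzw$vz
  sorted[17] = zzw$vzzxvzvzzwvzxvwv
  sorted[18] = zzwvzxvwvzzw$vzzxvzv
  sorted[19] = zzxvzvzzwvzxvwvzzw$v
sorted[10] = xvwvzzw$vzzxvzvzzwvz

Answer: xvwvzzw$vzzxvzvzzwvz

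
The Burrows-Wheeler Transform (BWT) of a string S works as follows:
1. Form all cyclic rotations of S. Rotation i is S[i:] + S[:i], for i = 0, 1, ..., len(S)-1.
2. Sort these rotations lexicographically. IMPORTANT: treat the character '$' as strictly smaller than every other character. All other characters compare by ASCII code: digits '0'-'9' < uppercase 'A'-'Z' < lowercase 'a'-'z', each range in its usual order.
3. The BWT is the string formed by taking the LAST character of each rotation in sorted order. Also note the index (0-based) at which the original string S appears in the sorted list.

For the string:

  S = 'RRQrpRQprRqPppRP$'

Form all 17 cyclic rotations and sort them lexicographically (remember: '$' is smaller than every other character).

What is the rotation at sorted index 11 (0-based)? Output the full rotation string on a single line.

All 17 rotations (rotation i = S[i:]+S[:i]):
  rot[0] = RRQrpRQprRqPppRP$
  rot[1] = RQrpRQprRqPppRP$R
  rot[2] = QrpRQprRqPppRP$RR
  rot[3] = rpRQprRqPppRP$RRQ
  rot[4] = pRQprRqPppRP$RRQr
  rot[5] = RQprRqPppRP$RRQrp
  rot[6] = QprRqPppRP$RRQrpR
  rot[7] = prRqPppRP$RRQrpRQ
  rot[8] = rRqPppRP$RRQrpRQp
  rot[9] = RqPppRP$RRQrpRQpr
  rot[10] = qPppRP$RRQrpRQprR
  rot[11] = PppRP$RRQrpRQprRq
  rot[12] = ppRP$RRQrpRQprRqP
  rot[13] = pRP$RRQrpRQprRqPp
  rot[14] = RP$RRQrpRQprRqPpp
  rot[15] = P$RRQrpRQprRqPppR
  rot[16] = $RRQrpRQprRqPppRP
Sorted (with $ < everything):
  sorted[0] = $RRQrpRQprRqPppRP
  sorted[1] = P$RRQrpRQprRqPppR
  sorted[2] = PppRP$RRQrpRQprRq
  sorted[3] = QprRqPppRP$RRQrpR
  sorted[4] = QrpRQprRqPppRP$RR
  sorted[5] = RP$RRQrpRQprRqPpp
  sorted[6] = RQprRqPppRP$RRQrp
  sorted[7] = RQrpRQprRqPppRP$R
  sorted[8] = RRQrpRQprRqPppRP$
  sorted[9] = RqPppRP$RRQrpRQpr
  sorted[10] = pRP$RRQrpRQprRqPp
  sorted[11] = pRQprRqPppRP$RRQr
  sorted[12] = ppRP$RRQrpRQprRqP
  sorted[13] = prRqPppRP$RRQrpRQ
  sorted[14] = qPppRP$RRQrpRQprR
  sorted[15] = rRqPppRP$RRQrpRQp
  sorted[16] = rpRQprRqPppRP$RRQ
sorted[11] = pRQprRqPppRP$RRQr

Answer: pRQprRqPppRP$RRQr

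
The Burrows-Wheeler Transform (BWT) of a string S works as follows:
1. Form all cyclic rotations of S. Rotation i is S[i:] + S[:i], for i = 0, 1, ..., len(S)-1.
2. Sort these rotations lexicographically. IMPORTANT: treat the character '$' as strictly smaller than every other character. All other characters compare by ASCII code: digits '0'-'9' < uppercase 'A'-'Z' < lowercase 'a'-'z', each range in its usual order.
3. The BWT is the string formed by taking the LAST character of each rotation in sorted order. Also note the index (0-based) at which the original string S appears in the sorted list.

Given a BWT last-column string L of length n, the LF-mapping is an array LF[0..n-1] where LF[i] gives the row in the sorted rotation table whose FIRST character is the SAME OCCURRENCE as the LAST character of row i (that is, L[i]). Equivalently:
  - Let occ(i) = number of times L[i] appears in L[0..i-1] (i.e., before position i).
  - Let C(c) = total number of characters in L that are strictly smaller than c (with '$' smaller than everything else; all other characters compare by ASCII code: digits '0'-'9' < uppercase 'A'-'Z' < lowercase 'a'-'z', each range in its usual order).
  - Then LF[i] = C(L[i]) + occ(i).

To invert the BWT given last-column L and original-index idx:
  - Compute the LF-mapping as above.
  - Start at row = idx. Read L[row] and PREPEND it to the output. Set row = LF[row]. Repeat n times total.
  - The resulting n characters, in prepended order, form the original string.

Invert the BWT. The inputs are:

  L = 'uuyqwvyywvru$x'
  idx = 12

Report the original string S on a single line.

LF mapping: 3 4 11 1 8 6 12 13 9 7 2 5 0 10
Walk LF starting at row 12, prepending L[row]:
  step 1: row=12, L[12]='$', prepend. Next row=LF[12]=0
  step 2: row=0, L[0]='u', prepend. Next row=LF[0]=3
  step 3: row=3, L[3]='q', prepend. Next row=LF[3]=1
  step 4: row=1, L[1]='u', prepend. Next row=LF[1]=4
  step 5: row=4, L[4]='w', prepend. Next row=LF[4]=8
  step 6: row=8, L[8]='w', prepend. Next row=LF[8]=9
  step 7: row=9, L[9]='v', prepend. Next row=LF[9]=7
  step 8: row=7, L[7]='y', prepend. Next row=LF[7]=13
  step 9: row=13, L[13]='x', prepend. Next row=LF[13]=10
  step 10: row=10, L[10]='r', prepend. Next row=LF[10]=2
  step 11: row=2, L[2]='y', prepend. Next row=LF[2]=11
  step 12: row=11, L[11]='u', prepend. Next row=LF[11]=5
  step 13: row=5, L[5]='v', prepend. Next row=LF[5]=6
  step 14: row=6, L[6]='y', prepend. Next row=LF[6]=12
Reversed output: yvuyrxyvwwuqu$

Answer: yvuyrxyvwwuqu$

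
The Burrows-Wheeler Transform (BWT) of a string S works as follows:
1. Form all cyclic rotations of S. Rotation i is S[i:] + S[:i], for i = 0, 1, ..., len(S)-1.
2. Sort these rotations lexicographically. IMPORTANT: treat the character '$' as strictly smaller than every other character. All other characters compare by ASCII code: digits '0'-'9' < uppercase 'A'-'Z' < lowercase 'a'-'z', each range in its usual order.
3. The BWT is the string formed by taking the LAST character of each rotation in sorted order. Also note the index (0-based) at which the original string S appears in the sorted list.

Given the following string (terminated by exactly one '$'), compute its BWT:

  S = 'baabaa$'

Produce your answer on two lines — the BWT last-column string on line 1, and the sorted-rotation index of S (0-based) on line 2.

All 7 rotations (rotation i = S[i:]+S[:i]):
  rot[0] = baabaa$
  rot[1] = aabaa$b
  rot[2] = abaa$ba
  rot[3] = baa$baa
  rot[4] = aa$baab
  rot[5] = a$baaba
  rot[6] = $baabaa
Sorted (with $ < everything):
  sorted[0] = $baabaa  (last char: 'a')
  sorted[1] = a$baaba  (last char: 'a')
  sorted[2] = aa$baab  (last char: 'b')
  sorted[3] = aabaa$b  (last char: 'b')
  sorted[4] = abaa$ba  (last char: 'a')
  sorted[5] = baa$baa  (last char: 'a')
  sorted[6] = baabaa$  (last char: '$')
Last column: aabbaa$
Original string S is at sorted index 6

Answer: aabbaa$
6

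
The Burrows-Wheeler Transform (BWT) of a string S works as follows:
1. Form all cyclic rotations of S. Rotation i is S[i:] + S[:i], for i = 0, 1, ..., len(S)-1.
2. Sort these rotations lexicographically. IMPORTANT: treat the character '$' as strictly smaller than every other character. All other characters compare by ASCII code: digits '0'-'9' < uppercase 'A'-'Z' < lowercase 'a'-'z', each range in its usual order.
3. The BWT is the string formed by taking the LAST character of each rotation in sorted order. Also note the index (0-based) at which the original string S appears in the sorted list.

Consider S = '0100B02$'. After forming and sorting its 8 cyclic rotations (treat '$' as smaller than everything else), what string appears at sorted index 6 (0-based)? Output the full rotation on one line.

Answer: 2$0100B0

Derivation:
All 8 rotations (rotation i = S[i:]+S[:i]):
  rot[0] = 0100B02$
  rot[1] = 100B02$0
  rot[2] = 00B02$01
  rot[3] = 0B02$010
  rot[4] = B02$0100
  rot[5] = 02$0100B
  rot[6] = 2$0100B0
  rot[7] = $0100B02
Sorted (with $ < everything):
  sorted[0] = $0100B02
  sorted[1] = 00B02$01
  sorted[2] = 0100B02$
  sorted[3] = 02$0100B
  sorted[4] = 0B02$010
  sorted[5] = 100B02$0
  sorted[6] = 2$0100B0
  sorted[7] = B02$0100
sorted[6] = 2$0100B0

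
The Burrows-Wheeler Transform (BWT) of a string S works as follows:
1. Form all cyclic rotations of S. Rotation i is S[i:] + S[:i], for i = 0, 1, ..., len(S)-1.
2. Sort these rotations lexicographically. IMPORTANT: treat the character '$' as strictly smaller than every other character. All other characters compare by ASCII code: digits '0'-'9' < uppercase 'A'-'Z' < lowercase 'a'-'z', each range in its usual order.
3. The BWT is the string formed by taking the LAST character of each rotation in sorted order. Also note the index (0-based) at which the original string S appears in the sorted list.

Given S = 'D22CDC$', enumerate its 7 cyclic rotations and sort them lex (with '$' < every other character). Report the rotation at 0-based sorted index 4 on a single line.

Answer: CDC$D22

Derivation:
All 7 rotations (rotation i = S[i:]+S[:i]):
  rot[0] = D22CDC$
  rot[1] = 22CDC$D
  rot[2] = 2CDC$D2
  rot[3] = CDC$D22
  rot[4] = DC$D22C
  rot[5] = C$D22CD
  rot[6] = $D22CDC
Sorted (with $ < everything):
  sorted[0] = $D22CDC
  sorted[1] = 22CDC$D
  sorted[2] = 2CDC$D2
  sorted[3] = C$D22CD
  sorted[4] = CDC$D22
  sorted[5] = D22CDC$
  sorted[6] = DC$D22C
sorted[4] = CDC$D22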